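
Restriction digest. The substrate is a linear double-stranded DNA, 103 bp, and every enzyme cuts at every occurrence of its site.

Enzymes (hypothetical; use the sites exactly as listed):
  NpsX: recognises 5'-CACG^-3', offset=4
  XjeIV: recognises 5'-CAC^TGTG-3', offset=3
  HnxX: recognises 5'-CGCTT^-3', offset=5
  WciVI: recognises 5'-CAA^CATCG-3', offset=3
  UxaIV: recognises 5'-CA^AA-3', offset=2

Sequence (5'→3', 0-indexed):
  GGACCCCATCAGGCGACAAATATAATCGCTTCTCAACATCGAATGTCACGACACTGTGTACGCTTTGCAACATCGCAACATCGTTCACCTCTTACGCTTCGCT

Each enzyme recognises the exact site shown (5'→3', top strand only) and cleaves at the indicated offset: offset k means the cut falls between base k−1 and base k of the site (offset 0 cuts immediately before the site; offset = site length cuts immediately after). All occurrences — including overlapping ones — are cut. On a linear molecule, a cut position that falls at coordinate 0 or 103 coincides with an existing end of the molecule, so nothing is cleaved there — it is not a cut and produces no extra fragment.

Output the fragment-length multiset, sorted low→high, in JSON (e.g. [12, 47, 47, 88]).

Scan for sites:
  NpsX (CACG, off=4): starts [46] → cuts [50]
  XjeIV (CACTGTG, off=3): starts [51] → cuts [54]
  HnxX (CGCTT, off=5): starts [26, 60, 94] → cuts [31, 65, 99]
  WciVI (CAACATCG, off=3): starts [33, 67, 75] → cuts [36, 70, 78]
  UxaIV (CAAA, off=2): starts [16] → cuts [18]

Pooled cuts: [18, 31, 36, 50, 54, 65, 70, 78, 99]

Fragments:
  [0,18): 18 bp
  [18,31): 13 bp
  [31,36): 5 bp
  [36,50): 14 bp
  [50,54): 4 bp
  [54,65): 11 bp
  [65,70): 5 bp
  [70,78): 8 bp
  [78,99): 21 bp
  [99,103): 4 bp

[4,4,5,5,8,11,13,14,18,21]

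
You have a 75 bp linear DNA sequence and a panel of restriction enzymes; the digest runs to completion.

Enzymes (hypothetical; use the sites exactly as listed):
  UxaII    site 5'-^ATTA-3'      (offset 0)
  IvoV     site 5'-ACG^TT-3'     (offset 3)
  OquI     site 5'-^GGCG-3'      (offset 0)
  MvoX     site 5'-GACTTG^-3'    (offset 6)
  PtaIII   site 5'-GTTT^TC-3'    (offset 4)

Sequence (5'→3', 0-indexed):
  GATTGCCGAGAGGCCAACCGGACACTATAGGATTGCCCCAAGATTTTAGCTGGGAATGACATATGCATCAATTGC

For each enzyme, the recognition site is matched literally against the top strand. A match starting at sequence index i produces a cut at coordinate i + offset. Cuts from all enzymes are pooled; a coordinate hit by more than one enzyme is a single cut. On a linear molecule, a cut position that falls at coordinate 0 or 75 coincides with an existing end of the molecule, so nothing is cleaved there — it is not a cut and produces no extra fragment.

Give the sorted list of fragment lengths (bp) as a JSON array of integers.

Scan for sites:
  UxaII (ATTA, off=0): no sites
  IvoV (ACGTT, off=3): no sites
  OquI (GGCG, off=0): no sites
  MvoX (GACTTG, off=6): no sites
  PtaIII (GTTTTC, off=4): no sites

Pooled cuts: ∅

Fragment lengths:
  no cuts → one linear fragment of 75 bp

[75]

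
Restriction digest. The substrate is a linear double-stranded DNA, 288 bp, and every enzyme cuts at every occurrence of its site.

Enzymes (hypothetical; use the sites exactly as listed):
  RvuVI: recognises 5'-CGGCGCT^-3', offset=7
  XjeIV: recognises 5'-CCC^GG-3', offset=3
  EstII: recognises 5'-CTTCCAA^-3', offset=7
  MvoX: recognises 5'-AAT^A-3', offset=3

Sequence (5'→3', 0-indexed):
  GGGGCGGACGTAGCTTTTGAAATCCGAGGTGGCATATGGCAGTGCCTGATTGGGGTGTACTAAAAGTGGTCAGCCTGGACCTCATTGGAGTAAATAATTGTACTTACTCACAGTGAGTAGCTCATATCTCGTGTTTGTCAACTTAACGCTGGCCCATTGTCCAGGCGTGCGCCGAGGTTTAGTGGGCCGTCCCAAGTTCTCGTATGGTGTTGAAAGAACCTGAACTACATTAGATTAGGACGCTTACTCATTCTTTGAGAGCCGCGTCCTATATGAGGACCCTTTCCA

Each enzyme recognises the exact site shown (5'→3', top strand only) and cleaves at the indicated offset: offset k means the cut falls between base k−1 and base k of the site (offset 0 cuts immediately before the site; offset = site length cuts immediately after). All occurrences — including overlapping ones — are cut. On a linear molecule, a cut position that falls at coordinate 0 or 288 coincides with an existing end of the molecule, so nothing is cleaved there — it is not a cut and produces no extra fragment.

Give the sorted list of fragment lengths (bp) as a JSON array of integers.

[95,193]

Site scan:
  RvuVI (CGGCGCT, off=7): no sites
  XjeIV (CCCGG, off=3): no sites
  EstII (CTTCCAA, off=7): no sites
  MvoX AATA/3: at [92] ⇒ [95]

Pooled cuts: [95]

Fragments:
  [0,95): 95 bp
  [95,288): 193 bp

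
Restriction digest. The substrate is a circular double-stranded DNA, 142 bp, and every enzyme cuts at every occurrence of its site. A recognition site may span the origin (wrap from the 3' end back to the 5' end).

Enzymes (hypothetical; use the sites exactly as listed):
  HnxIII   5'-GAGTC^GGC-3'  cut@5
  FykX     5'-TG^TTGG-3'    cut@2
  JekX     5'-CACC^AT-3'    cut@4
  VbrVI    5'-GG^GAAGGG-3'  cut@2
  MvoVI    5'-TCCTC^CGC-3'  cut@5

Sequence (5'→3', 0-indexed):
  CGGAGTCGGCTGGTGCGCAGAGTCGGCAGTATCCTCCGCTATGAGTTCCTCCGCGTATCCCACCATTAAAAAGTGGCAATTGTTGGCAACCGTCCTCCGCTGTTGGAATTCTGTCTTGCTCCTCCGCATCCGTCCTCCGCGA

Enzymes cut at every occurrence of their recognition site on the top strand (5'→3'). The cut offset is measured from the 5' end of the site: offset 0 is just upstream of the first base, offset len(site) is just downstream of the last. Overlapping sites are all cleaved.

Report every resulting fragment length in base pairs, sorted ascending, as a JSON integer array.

[5,12,12,13,13,15,15,17,18,22]

Scan for sites:
  HnxIII (GAGTCGGC, off=5): starts [2, 19] → cuts [7, 24]
  FykX (TGTTGG, off=2): starts [80, 100] → cuts [82, 102]
  JekX (CACCAT, off=4): starts [60] → cuts [64]
  VbrVI (GGGAAGGG, off=2): no sites
  MvoVI (TCCTCCGC, off=5): starts [31, 46, 92, 119, 132] → cuts [36, 51, 97, 124, 137]

Pooled cuts: [7, 24, 36, 51, 64, 82, 97, 102, 124, 137]

Fragment lengths:
  7→24: 17 bp
  24→36: 12 bp
  36→51: 15 bp
  51→64: 13 bp
  64→82: 18 bp
  82→97: 15 bp
  97→102: 5 bp
  102→124: 22 bp
  124→137: 13 bp
  137→7 (wrap): 142-137+7 = 12 bp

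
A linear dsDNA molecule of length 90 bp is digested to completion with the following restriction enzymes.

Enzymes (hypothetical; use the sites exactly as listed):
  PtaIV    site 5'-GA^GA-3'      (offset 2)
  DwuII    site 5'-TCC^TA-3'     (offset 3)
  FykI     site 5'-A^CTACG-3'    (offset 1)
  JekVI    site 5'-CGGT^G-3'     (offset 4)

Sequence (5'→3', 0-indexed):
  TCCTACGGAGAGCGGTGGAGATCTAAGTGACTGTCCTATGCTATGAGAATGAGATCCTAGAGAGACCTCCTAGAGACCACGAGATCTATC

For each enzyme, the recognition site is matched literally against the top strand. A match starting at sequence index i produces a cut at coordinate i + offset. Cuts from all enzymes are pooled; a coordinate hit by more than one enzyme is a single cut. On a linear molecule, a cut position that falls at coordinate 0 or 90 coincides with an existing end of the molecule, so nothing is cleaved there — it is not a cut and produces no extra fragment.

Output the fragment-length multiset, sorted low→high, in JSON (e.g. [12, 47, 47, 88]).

Site scan:
  PtaIV GAGA/2: at [7, 17, 44, 50, 59, 61, 72, 80] ⇒ [9, 19, 46, 52, 61, 63, 74, 82]
  DwuII TCCTA/3: at [0, 33, 54, 67] ⇒ [3, 36, 57, 70]
  FykI (ACTACG, off=1): no sites
  JekVI CGGTG/4: at [12] ⇒ [16]

All cut coordinates (distinct, sorted): [3, 9, 16, 19, 36, 46, 52, 57, 61, 63, 70, 74, 82]

Fragments:
  [0,3): 3 bp
  [3,9): 6 bp
  [9,16): 7 bp
  [16,19): 3 bp
  [19,36): 17 bp
  [36,46): 10 bp
  [46,52): 6 bp
  [52,57): 5 bp
  [57,61): 4 bp
  [61,63): 2 bp
  [63,70): 7 bp
  [70,74): 4 bp
  [74,82): 8 bp
  [82,90): 8 bp

[2,3,3,4,4,5,6,6,7,7,8,8,10,17]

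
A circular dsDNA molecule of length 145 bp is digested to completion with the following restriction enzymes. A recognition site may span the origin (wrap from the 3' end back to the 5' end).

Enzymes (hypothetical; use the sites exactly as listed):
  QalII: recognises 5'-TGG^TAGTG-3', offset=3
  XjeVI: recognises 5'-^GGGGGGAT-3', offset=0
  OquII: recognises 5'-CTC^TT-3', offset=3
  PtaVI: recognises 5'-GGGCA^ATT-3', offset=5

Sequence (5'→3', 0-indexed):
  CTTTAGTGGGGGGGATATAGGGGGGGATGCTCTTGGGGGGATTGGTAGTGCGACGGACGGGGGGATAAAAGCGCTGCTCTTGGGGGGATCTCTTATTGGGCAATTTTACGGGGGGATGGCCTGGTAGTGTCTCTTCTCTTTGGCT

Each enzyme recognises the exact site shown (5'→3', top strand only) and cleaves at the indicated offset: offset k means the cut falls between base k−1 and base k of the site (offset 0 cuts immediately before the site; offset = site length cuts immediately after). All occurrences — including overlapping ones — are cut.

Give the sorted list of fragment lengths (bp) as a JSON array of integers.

[2,2,5,7,7,8,9,10,11,11,12,12,13,15,21]

Scan for sites:
  QalII (TGGTAGTG, off=3): starts [42, 121] → cuts [45, 124]
  XjeVI (GGGGGGAT, off=0): starts [8, 20, 34, 58, 81, 109] → cuts [8, 20, 34, 58, 81, 109]
  OquII (CTCTT, off=3): starts [29, 76, 89, 130, 135, 143] → cuts [1, 32, 79, 92, 133, 138]
  PtaVI (GGGCAATT, off=5): starts [97] → cuts [102]

Pooled cuts: [1, 8, 20, 32, 34, 45, 58, 79, 81, 92, 102, 109, 124, 133, 138]

Fragments:
  1→8: 7 bp
  8→20: 12 bp
  20→32: 12 bp
  32→34: 2 bp
  34→45: 11 bp
  45→58: 13 bp
  58→79: 21 bp
  79→81: 2 bp
  81→92: 11 bp
  92→102: 10 bp
  102→109: 7 bp
  109→124: 15 bp
  124→133: 9 bp
  133→138: 5 bp
  138→1 (wrap): 145-138+1 = 8 bp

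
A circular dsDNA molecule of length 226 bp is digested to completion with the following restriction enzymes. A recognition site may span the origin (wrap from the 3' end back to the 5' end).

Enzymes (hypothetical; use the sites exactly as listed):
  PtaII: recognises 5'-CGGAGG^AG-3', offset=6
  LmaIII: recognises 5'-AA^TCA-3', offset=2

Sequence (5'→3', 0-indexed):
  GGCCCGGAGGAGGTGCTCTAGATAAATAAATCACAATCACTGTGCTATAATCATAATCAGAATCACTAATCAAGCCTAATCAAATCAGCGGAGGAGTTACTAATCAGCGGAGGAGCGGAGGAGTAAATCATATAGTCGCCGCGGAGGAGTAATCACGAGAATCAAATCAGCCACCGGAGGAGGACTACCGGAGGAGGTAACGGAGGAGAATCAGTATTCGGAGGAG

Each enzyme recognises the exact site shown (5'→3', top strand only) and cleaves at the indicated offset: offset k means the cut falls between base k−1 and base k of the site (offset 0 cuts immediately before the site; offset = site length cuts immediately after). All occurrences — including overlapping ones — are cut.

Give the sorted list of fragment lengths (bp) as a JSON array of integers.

Site scan:
  PtaII CGGAGGAG/6: at [4, 88, 107, 115, 141, 174, 188, 200, 218] ⇒ [10, 94, 113, 121, 147, 180, 194, 206, 224]
  LmaIII AATCA/2: at [28, 34, 48, 54, 60, 67, 77, 82, 101, 125, 150, 159, 164, 208] ⇒ [30, 36, 50, 56, 62, 69, 79, 84, 103, 127, 152, 161, 166, 210]

All cut coordinates (distinct, sorted): [10, 30, 36, 50, 56, 62, 69, 79, 84, 94, 103, 113, 121, 127, 147, 152, 161, 166, 180, 194, 206, 210, 224]

Fragment lengths:
  10→30: 20 bp
  30→36: 6 bp
  36→50: 14 bp
  50→56: 6 bp
  56→62: 6 bp
  62→69: 7 bp
  69→79: 10 bp
  79→84: 5 bp
  84→94: 10 bp
  94→103: 9 bp
  103→113: 10 bp
  113→121: 8 bp
  121→127: 6 bp
  127→147: 20 bp
  147→152: 5 bp
  152→161: 9 bp
  161→166: 5 bp
  166→180: 14 bp
  180→194: 14 bp
  194→206: 12 bp
  206→210: 4 bp
  210→224: 14 bp
  224→10 (wrap): 226-224+10 = 12 bp

[4,5,5,5,6,6,6,6,7,8,9,9,10,10,10,12,12,14,14,14,14,20,20]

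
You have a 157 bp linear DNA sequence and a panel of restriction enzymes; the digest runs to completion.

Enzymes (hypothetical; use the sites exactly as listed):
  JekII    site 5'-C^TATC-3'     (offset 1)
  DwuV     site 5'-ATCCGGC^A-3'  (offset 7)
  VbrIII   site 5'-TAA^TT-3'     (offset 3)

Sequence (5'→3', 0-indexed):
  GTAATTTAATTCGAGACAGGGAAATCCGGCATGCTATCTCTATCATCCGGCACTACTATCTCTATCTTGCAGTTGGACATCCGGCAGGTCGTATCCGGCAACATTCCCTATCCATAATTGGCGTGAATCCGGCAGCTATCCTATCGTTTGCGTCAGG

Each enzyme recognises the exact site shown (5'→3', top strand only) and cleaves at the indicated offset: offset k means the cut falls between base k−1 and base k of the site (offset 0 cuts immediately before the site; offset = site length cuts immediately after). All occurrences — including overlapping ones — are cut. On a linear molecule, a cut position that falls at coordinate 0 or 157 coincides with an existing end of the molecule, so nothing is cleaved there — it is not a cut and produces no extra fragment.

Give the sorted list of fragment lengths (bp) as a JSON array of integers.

[3,4,4,5,5,5,6,6,9,9,11,14,16,16,21,23]

Scan for sites:
  JekII CTATC/1: at [33, 39, 55, 61, 107, 135, 140] ⇒ [34, 40, 56, 62, 108, 136, 141]
  DwuV ATCCGGCA/7: at [23, 44, 78, 92, 126] ⇒ [30, 51, 85, 99, 133]
  VbrIII TAATT/3: at [1, 6, 114] ⇒ [4, 9, 117]

All cut coordinates (distinct, sorted): [4, 9, 30, 34, 40, 51, 56, 62, 85, 99, 108, 117, 133, 136, 141]

Fragment lengths:
  [0,4): 4 bp
  [4,9): 5 bp
  [9,30): 21 bp
  [30,34): 4 bp
  [34,40): 6 bp
  [40,51): 11 bp
  [51,56): 5 bp
  [56,62): 6 bp
  [62,85): 23 bp
  [85,99): 14 bp
  [99,108): 9 bp
  [108,117): 9 bp
  [117,133): 16 bp
  [133,136): 3 bp
  [136,141): 5 bp
  [141,157): 16 bp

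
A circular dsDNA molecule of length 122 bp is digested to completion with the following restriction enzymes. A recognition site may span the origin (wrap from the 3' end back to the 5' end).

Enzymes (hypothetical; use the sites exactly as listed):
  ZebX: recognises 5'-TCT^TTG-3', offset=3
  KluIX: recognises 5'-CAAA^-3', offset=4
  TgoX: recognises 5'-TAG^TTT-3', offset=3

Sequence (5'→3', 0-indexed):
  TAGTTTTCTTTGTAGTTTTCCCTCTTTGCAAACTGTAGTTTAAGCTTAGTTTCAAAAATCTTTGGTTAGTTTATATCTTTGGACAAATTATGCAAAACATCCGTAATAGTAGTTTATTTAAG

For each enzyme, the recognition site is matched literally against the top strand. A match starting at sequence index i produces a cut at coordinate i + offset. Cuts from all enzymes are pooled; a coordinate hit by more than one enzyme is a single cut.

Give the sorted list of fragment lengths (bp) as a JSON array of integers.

[5,6,6,6,7,7,8,9,9,9,10,11,13,16]

Site scan:
  ZebX TCTTTG/3: at [6, 22, 58, 75] ⇒ [9, 25, 61, 78]
  KluIX CAAA/4: at [28, 52, 83, 92] ⇒ [32, 56, 87, 96]
  TgoX TAGTTT/3: at [0, 12, 35, 46, 66, 109] ⇒ [3, 15, 38, 49, 69, 112]

All cut coordinates (distinct, sorted): [3, 9, 15, 25, 32, 38, 49, 56, 61, 69, 78, 87, 96, 112]

Fragments:
  3→9: 6 bp
  9→15: 6 bp
  15→25: 10 bp
  25→32: 7 bp
  32→38: 6 bp
  38→49: 11 bp
  49→56: 7 bp
  56→61: 5 bp
  61→69: 8 bp
  69→78: 9 bp
  78→87: 9 bp
  87→96: 9 bp
  96→112: 16 bp
  112→3 (wrap): 122-112+3 = 13 bp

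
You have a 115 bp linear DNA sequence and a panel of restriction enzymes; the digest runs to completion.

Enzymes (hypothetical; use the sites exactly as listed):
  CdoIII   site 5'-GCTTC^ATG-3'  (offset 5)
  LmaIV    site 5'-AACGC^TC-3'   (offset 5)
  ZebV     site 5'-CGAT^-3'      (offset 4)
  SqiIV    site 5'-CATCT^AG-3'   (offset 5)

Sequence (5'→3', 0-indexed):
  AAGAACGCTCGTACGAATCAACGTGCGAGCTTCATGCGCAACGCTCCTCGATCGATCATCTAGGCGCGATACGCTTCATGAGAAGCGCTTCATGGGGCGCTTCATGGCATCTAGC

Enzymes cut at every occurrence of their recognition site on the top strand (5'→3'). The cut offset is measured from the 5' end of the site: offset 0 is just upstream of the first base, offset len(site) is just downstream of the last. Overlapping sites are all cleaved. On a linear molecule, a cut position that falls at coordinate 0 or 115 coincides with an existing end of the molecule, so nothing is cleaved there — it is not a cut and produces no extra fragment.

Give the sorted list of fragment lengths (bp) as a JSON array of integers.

Per-enzyme occurrences:
  CdoIII GCTTCATG/5: at [28, 72, 86, 98] ⇒ [33, 77, 91, 103]
  LmaIV AACGCTC/5: at [3, 39] ⇒ [8, 44]
  ZebV CGAT/4: at [48, 52, 66] ⇒ [52, 56, 70]
  SqiIV CATCTAG/5: at [56, 107] ⇒ [61, 112]

Pooled cuts: [8, 33, 44, 52, 56, 61, 70, 77, 91, 103, 112]

Fragments:
  [0,8): 8 bp
  [8,33): 25 bp
  [33,44): 11 bp
  [44,52): 8 bp
  [52,56): 4 bp
  [56,61): 5 bp
  [61,70): 9 bp
  [70,77): 7 bp
  [77,91): 14 bp
  [91,103): 12 bp
  [103,112): 9 bp
  [112,115): 3 bp

[3,4,5,7,8,8,9,9,11,12,14,25]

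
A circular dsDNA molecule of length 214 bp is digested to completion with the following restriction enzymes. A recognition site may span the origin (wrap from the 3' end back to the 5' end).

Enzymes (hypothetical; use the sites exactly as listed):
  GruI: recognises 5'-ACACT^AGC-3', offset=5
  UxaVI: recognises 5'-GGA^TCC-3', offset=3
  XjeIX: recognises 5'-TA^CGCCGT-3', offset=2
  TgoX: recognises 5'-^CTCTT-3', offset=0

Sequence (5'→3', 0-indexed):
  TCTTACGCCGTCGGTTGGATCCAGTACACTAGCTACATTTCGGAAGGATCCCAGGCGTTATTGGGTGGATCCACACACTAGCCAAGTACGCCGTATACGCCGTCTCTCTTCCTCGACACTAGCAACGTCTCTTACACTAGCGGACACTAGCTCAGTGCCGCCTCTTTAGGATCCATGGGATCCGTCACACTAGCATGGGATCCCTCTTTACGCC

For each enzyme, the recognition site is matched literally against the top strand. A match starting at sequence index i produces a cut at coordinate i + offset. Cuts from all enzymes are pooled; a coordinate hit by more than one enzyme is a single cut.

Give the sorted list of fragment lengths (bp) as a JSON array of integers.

[3,6,8,8,9,9,9,9,10,10,10,10,10,11,11,13,14,15,18,21]

Site scan:
  GruI (ACACTAGC, off=5): starts [25, 74, 115, 133, 143, 186] → cuts [30, 79, 120, 138, 148, 191]
  UxaVI (GGATCC, off=3): starts [16, 45, 66, 168, 177, 197] → cuts [19, 48, 69, 171, 180, 200]
  XjeIX (TACGCCGT, off=2): starts [3, 86, 95] → cuts [5, 88, 97]
  TgoX (CTCTT, off=0): starts [105, 128, 161, 203, 213] → cuts [105, 128, 161, 203, 213]

Pooled cuts: [5, 19, 30, 48, 69, 79, 88, 97, 105, 120, 128, 138, 148, 161, 171, 180, 191, 200, 203, 213]

Fragments:
  5→19: 14 bp
  19→30: 11 bp
  30→48: 18 bp
  48→69: 21 bp
  69→79: 10 bp
  79→88: 9 bp
  88→97: 9 bp
  97→105: 8 bp
  105→120: 15 bp
  120→128: 8 bp
  128→138: 10 bp
  138→148: 10 bp
  148→161: 13 bp
  161→171: 10 bp
  171→180: 9 bp
  180→191: 11 bp
  191→200: 9 bp
  200→203: 3 bp
  203→213: 10 bp
  213→5 (wrap): 214-213+5 = 6 bp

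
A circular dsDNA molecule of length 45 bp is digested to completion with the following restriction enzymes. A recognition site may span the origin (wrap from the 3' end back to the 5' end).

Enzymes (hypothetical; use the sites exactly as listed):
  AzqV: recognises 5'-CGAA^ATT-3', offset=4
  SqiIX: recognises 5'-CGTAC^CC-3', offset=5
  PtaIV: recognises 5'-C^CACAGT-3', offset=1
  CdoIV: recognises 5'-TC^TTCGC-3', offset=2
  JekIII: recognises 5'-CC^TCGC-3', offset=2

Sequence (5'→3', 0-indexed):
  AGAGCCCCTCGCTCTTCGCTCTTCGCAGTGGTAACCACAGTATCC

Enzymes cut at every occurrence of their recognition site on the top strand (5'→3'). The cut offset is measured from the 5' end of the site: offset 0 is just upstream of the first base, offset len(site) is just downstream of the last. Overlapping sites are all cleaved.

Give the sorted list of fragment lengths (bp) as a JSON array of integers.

[6,7,14,18]

Per-enzyme occurrences:
  AzqV (CGAAATT, off=4): no sites
  SqiIX (CGTACCC, off=5): no sites
  PtaIV CCACAGT/1: at [34] ⇒ [35]
  CdoIV TCTTCGC/2: at [12, 19] ⇒ [14, 21]
  JekIII CCTCGC/2: at [6] ⇒ [8]

All cut coordinates (distinct, sorted): [8, 14, 21, 35]

Fragment lengths:
  8→14: 6 bp
  14→21: 7 bp
  21→35: 14 bp
  35→8 (wrap): 45-35+8 = 18 bp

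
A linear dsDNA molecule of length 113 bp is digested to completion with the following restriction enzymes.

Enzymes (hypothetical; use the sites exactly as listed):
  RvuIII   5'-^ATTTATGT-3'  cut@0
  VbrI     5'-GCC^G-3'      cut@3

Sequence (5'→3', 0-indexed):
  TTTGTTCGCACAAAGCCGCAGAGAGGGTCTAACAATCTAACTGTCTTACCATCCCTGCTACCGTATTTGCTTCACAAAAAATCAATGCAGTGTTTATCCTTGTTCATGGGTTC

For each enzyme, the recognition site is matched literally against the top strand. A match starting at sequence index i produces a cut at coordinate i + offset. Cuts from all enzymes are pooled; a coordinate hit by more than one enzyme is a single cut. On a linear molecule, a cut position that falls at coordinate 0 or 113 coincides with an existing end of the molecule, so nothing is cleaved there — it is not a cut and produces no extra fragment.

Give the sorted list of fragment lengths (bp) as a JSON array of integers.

Per-enzyme occurrences:
  RvuIII (ATTTATGT, off=0): no sites
  VbrI GCCG/3: at [14] ⇒ [17]

All cut coordinates (distinct, sorted): [17]

Fragment lengths:
  [0,17): 17 bp
  [17,113): 96 bp

[17,96]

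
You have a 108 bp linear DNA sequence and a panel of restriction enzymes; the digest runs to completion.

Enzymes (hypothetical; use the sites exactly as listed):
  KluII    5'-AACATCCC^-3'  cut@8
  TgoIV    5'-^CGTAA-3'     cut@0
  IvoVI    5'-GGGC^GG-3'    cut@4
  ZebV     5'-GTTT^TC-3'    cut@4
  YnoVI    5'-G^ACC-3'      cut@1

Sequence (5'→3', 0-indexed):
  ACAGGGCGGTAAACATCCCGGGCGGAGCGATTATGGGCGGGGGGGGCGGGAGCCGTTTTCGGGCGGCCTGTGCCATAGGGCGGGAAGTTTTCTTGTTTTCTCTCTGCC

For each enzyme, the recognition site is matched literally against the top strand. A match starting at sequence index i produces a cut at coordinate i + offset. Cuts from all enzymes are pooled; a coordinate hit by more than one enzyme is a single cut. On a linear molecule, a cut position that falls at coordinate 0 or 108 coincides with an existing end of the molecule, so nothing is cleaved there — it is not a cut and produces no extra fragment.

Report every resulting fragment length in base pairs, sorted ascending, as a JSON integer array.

[4,6,7,8,9,9,10,11,12,15,17]

Scan for sites:
  KluII (AACATCCC, off=8): starts [11] → cuts [19]
  TgoIV (CGTAA, off=0): no sites
  IvoVI (GGGCGG, off=4): starts [3, 19, 34, 43, 60, 77] → cuts [7, 23, 38, 47, 64, 81]
  ZebV (GTTTTC, off=4): starts [54, 86, 94] → cuts [58, 90, 98]
  YnoVI (GACC, off=1): no sites

All cut coordinates (distinct, sorted): [7, 19, 23, 38, 47, 58, 64, 81, 90, 98]

Fragment lengths:
  [0,7): 7 bp
  [7,19): 12 bp
  [19,23): 4 bp
  [23,38): 15 bp
  [38,47): 9 bp
  [47,58): 11 bp
  [58,64): 6 bp
  [64,81): 17 bp
  [81,90): 9 bp
  [90,98): 8 bp
  [98,108): 10 bp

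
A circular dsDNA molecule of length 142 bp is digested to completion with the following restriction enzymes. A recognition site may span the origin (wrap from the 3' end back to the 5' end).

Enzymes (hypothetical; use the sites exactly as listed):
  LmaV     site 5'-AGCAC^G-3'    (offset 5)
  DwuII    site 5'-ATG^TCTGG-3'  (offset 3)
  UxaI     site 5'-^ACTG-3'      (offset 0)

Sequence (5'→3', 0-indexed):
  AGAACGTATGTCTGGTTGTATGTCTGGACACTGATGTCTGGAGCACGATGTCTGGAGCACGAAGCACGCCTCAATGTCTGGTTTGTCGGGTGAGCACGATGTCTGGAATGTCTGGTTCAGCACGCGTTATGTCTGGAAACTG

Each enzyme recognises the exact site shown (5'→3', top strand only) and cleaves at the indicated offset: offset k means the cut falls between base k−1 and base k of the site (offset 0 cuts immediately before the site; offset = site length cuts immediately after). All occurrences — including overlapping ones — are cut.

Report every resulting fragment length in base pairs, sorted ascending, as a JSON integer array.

Scan for sites:
  LmaV AGCACG/5: at [41, 55, 62, 92, 118] ⇒ [46, 60, 67, 97, 123]
  DwuII ATGTCTGG/3: at [7, 19, 33, 47, 73, 98, 107, 128] ⇒ [10, 22, 36, 50, 76, 101, 110, 131]
  UxaI ACTG/0: at [29, 138] ⇒ [29, 138]

All cut coordinates (distinct, sorted): [10, 22, 29, 36, 46, 50, 60, 67, 76, 97, 101, 110, 123, 131, 138]

Fragments:
  10→22: 12 bp
  22→29: 7 bp
  29→36: 7 bp
  36→46: 10 bp
  46→50: 4 bp
  50→60: 10 bp
  60→67: 7 bp
  67→76: 9 bp
  76→97: 21 bp
  97→101: 4 bp
  101→110: 9 bp
  110→123: 13 bp
  123→131: 8 bp
  131→138: 7 bp
  138→10 (wrap): 142-138+10 = 14 bp

[4,4,7,7,7,7,8,9,9,10,10,12,13,14,21]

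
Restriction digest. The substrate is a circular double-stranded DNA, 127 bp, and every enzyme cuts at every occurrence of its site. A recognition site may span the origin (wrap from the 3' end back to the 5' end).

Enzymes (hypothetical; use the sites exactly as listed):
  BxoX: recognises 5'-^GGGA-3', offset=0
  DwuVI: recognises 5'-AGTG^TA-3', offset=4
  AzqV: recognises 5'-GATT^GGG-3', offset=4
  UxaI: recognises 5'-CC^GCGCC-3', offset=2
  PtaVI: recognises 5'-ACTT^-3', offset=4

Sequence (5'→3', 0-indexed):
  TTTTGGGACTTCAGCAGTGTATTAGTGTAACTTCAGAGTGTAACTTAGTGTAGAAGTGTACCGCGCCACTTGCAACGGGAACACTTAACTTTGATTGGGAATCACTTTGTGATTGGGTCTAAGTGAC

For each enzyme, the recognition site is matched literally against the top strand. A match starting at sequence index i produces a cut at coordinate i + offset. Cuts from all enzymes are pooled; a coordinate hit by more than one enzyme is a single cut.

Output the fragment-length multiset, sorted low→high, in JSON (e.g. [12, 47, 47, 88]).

[2,4,4,5,5,5,6,6,7,7,7,8,8,8,9,10,11,15]

Site scan:
  BxoX GGGA/0: at [4, 76, 96] ⇒ [4, 76, 96]
  DwuVI AGTGTA/4: at [15, 23, 36, 46, 54] ⇒ [19, 27, 40, 50, 58]
  AzqV GATTGGG/4: at [92, 110] ⇒ [96, 114]
  UxaI CCGCGCC/2: at [60] ⇒ [62]
  PtaVI ACTT/4: at [7, 29, 42, 67, 82, 87, 103, 125] ⇒ [2, 11, 33, 46, 71, 86, 91, 107]

All cut coordinates (distinct, sorted): [2, 4, 11, 19, 27, 33, 40, 46, 50, 58, 62, 71, 76, 86, 91, 96, 107, 114]

Fragment lengths:
  2→4: 2 bp
  4→11: 7 bp
  11→19: 8 bp
  19→27: 8 bp
  27→33: 6 bp
  33→40: 7 bp
  40→46: 6 bp
  46→50: 4 bp
  50→58: 8 bp
  58→62: 4 bp
  62→71: 9 bp
  71→76: 5 bp
  76→86: 10 bp
  86→91: 5 bp
  91→96: 5 bp
  96→107: 11 bp
  107→114: 7 bp
  114→2 (wrap): 127-114+2 = 15 bp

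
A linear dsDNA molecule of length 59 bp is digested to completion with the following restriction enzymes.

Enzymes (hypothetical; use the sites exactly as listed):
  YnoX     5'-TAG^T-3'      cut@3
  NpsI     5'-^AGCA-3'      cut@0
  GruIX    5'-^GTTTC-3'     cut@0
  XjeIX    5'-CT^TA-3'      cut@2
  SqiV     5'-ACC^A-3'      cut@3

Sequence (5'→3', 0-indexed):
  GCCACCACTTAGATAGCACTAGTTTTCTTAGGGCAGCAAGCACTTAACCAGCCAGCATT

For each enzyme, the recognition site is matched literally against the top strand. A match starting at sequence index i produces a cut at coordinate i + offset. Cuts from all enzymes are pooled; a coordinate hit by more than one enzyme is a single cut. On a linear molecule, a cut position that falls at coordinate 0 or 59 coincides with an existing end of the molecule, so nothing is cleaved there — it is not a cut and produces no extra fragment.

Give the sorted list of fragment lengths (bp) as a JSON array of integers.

[3,4,4,5,5,6,6,6,6,6,8]

Per-enzyme occurrences:
  YnoX (TAGT, off=3): starts [19] → cuts [22]
  NpsI (AGCA, off=0): starts [14, 34, 38, 53] → cuts [14, 34, 38, 53]
  GruIX (GTTTC, off=0): no sites
  XjeIX (CTTA, off=2): starts [7, 26, 42] → cuts [9, 28, 44]
  SqiV (ACCA, off=3): starts [3, 46] → cuts [6, 49]

Pooled cuts: [6, 9, 14, 22, 28, 34, 38, 44, 49, 53]

Fragments:
  [0,6): 6 bp
  [6,9): 3 bp
  [9,14): 5 bp
  [14,22): 8 bp
  [22,28): 6 bp
  [28,34): 6 bp
  [34,38): 4 bp
  [38,44): 6 bp
  [44,49): 5 bp
  [49,53): 4 bp
  [53,59): 6 bp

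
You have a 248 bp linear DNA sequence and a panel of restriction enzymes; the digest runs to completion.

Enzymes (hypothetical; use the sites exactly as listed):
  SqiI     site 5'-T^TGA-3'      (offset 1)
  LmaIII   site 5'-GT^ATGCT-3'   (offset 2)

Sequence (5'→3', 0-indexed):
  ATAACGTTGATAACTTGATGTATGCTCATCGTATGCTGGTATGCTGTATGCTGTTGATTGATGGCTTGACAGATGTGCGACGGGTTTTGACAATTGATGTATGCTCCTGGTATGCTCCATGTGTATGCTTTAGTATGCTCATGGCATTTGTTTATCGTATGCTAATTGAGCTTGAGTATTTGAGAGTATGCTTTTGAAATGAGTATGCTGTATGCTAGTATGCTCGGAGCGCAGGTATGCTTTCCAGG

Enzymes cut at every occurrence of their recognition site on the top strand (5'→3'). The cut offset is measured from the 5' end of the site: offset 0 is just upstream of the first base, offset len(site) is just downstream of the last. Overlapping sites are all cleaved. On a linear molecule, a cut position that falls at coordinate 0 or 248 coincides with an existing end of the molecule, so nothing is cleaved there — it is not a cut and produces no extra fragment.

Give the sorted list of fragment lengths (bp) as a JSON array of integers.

Site scan:
  SqiI TTGA/1: at [6, 14, 53, 57, 65, 86, 93, 165, 171, 179, 193] ⇒ [7, 15, 54, 58, 66, 87, 94, 166, 172, 180, 194]
  LmaIII GTATGCT/2: at [19, 30, 38, 45, 98, 109, 122, 132, 156, 185, 202, 209, 217, 234] ⇒ [21, 32, 40, 47, 100, 111, 124, 134, 158, 187, 204, 211, 219, 236]

All cut coordinates (distinct, sorted): [7, 15, 21, 32, 40, 47, 54, 58, 66, 87, 94, 100, 111, 124, 134, 158, 166, 172, 180, 187, 194, 204, 211, 219, 236]

Fragments:
  [0,7): 7 bp
  [7,15): 8 bp
  [15,21): 6 bp
  [21,32): 11 bp
  [32,40): 8 bp
  [40,47): 7 bp
  [47,54): 7 bp
  [54,58): 4 bp
  [58,66): 8 bp
  [66,87): 21 bp
  [87,94): 7 bp
  [94,100): 6 bp
  [100,111): 11 bp
  [111,124): 13 bp
  [124,134): 10 bp
  [134,158): 24 bp
  [158,166): 8 bp
  [166,172): 6 bp
  [172,180): 8 bp
  [180,187): 7 bp
  [187,194): 7 bp
  [194,204): 10 bp
  [204,211): 7 bp
  [211,219): 8 bp
  [219,236): 17 bp
  [236,248): 12 bp

[4,6,6,6,7,7,7,7,7,7,7,8,8,8,8,8,8,10,10,11,11,12,13,17,21,24]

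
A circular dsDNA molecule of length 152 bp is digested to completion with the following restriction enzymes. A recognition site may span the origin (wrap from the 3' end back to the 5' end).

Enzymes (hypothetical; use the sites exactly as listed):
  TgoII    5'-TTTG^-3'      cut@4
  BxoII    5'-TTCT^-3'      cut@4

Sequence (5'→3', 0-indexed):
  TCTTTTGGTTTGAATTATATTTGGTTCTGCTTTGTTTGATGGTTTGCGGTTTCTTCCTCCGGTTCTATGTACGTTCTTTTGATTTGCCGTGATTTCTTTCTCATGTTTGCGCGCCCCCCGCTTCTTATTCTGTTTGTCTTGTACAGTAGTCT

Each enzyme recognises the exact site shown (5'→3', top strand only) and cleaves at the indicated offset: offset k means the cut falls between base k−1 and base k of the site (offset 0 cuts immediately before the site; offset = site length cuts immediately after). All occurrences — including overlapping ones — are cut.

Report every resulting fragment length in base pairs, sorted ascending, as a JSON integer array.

[4,4,4,4,5,5,5,5,6,6,8,8,8,11,11,11,12,16,19]

Per-enzyme occurrences:
  TgoII TTTG/4: at [3, 8, 19, 30, 34, 42, 77, 82, 105, 132] ⇒ [7, 12, 23, 34, 38, 46, 81, 86, 109, 136]
  BxoII TTCT/4: at [24, 50, 62, 73, 93, 97, 121, 127, 151] ⇒ [3, 28, 54, 66, 77, 97, 101, 125, 131]

All cut coordinates (distinct, sorted): [3, 7, 12, 23, 28, 34, 38, 46, 54, 66, 77, 81, 86, 97, 101, 109, 125, 131, 136]

Fragment lengths:
  3→7: 4 bp
  7→12: 5 bp
  12→23: 11 bp
  23→28: 5 bp
  28→34: 6 bp
  34→38: 4 bp
  38→46: 8 bp
  46→54: 8 bp
  54→66: 12 bp
  66→77: 11 bp
  77→81: 4 bp
  81→86: 5 bp
  86→97: 11 bp
  97→101: 4 bp
  101→109: 8 bp
  109→125: 16 bp
  125→131: 6 bp
  131→136: 5 bp
  136→3 (wrap): 152-136+3 = 19 bp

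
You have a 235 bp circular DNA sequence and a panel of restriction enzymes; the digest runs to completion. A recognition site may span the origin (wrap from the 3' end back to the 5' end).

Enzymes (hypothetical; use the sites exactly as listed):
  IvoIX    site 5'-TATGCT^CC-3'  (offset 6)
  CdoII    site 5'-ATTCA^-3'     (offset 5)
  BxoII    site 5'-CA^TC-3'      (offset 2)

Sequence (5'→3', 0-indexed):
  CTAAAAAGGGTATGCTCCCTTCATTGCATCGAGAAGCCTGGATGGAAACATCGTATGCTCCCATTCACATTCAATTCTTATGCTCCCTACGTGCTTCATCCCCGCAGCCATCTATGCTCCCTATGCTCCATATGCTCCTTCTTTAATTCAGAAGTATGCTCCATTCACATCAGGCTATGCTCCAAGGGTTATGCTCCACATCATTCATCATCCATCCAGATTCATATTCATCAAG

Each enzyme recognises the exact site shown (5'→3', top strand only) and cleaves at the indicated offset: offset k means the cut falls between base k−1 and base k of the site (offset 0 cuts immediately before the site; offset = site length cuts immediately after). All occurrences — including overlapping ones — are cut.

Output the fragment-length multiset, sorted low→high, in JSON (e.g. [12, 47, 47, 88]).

[2,3,4,5,6,6,7,7,8,8,9,9,9,10,10,11,12,12,12,14,14,14,21,22]

Scan for sites:
  IvoIX TATGCTCC/6: at [10, 53, 78, 112, 121, 130, 154, 175, 189] ⇒ [16, 59, 84, 118, 127, 136, 160, 181, 195]
  CdoII ATTCA/5: at [62, 68, 145, 162, 202, 219, 225] ⇒ [67, 73, 150, 167, 207, 224, 230]
  BxoII CATC/2: at [26, 48, 96, 108, 167, 198, 205, 208, 212, 228] ⇒ [28, 50, 98, 110, 169, 200, 207, 210, 214, 230]

All cut coordinates (distinct, sorted): [16, 28, 50, 59, 67, 73, 84, 98, 110, 118, 127, 136, 150, 160, 167, 169, 181, 195, 200, 207, 210, 214, 224, 230]

Fragment lengths:
  16→28: 12 bp
  28→50: 22 bp
  50→59: 9 bp
  59→67: 8 bp
  67→73: 6 bp
  73→84: 11 bp
  84→98: 14 bp
  98→110: 12 bp
  110→118: 8 bp
  118→127: 9 bp
  127→136: 9 bp
  136→150: 14 bp
  150→160: 10 bp
  160→167: 7 bp
  167→169: 2 bp
  169→181: 12 bp
  181→195: 14 bp
  195→200: 5 bp
  200→207: 7 bp
  207→210: 3 bp
  210→214: 4 bp
  214→224: 10 bp
  224→230: 6 bp
  230→16 (wrap): 235-230+16 = 21 bp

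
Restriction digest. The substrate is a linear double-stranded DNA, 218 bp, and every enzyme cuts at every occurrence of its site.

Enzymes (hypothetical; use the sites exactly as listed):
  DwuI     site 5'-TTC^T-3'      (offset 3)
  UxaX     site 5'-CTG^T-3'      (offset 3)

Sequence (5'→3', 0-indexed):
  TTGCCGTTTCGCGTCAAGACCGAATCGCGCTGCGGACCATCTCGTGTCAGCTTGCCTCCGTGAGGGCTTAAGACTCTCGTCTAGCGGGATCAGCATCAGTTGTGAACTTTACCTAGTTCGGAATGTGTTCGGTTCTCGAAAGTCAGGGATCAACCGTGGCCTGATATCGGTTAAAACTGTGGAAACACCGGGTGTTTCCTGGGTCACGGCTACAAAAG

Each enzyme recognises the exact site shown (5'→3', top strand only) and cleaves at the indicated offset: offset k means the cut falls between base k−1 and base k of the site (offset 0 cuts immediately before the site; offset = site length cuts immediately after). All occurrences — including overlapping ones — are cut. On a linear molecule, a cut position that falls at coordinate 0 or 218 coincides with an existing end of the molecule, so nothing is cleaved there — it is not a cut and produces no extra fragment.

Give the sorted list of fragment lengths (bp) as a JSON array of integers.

Scan for sites:
  DwuI (TTCT, off=3): starts [132] → cuts [135]
  UxaX (CTGT, off=3): starts [176] → cuts [179]

All cut coordinates (distinct, sorted): [135, 179]

Fragments:
  [0,135): 135 bp
  [135,179): 44 bp
  [179,218): 39 bp

[39,44,135]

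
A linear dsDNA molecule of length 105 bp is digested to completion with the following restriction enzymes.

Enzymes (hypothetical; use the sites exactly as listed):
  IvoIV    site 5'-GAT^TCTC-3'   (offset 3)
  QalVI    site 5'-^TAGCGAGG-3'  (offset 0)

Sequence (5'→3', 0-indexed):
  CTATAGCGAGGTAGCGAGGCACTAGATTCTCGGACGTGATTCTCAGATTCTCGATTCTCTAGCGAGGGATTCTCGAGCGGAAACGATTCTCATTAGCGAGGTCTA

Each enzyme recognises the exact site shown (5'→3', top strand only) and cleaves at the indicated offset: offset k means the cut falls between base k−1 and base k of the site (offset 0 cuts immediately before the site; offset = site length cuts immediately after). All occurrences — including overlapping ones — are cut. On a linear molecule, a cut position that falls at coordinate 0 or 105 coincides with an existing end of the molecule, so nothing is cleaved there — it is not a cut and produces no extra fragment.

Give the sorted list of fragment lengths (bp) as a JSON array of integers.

Site scan:
  IvoIV (GATTCTC, off=3): starts [24, 37, 45, 52, 67, 84] → cuts [27, 40, 48, 55, 70, 87]
  QalVI (TAGCGAGG, off=0): starts [3, 11, 59, 93] → cuts [3, 11, 59, 93]

All cut coordinates (distinct, sorted): [3, 11, 27, 40, 48, 55, 59, 70, 87, 93]

Fragment lengths:
  [0,3): 3 bp
  [3,11): 8 bp
  [11,27): 16 bp
  [27,40): 13 bp
  [40,48): 8 bp
  [48,55): 7 bp
  [55,59): 4 bp
  [59,70): 11 bp
  [70,87): 17 bp
  [87,93): 6 bp
  [93,105): 12 bp

[3,4,6,7,8,8,11,12,13,16,17]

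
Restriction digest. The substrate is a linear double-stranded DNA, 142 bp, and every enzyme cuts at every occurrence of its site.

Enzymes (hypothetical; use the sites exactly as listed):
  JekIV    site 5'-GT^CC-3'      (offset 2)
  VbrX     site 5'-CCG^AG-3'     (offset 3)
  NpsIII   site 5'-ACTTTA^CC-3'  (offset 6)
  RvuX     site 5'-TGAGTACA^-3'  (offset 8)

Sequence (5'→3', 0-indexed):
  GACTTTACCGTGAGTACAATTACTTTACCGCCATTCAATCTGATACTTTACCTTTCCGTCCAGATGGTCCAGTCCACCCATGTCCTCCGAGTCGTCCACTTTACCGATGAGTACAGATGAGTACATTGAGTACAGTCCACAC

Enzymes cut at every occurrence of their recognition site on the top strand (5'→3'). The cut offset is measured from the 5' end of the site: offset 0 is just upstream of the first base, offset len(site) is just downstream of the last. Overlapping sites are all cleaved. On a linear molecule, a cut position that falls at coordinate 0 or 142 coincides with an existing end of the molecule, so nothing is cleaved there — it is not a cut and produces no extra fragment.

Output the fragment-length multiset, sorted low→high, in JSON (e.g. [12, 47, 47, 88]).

Scan for sites:
  JekIV (GTCC, off=2): starts [57, 66, 71, 81, 93, 134] → cuts [59, 68, 73, 83, 95, 136]
  VbrX (CCGAG, off=3): starts [86] → cuts [89]
  NpsIII (ACTTTACC, off=6): starts [1, 21, 44, 97] → cuts [7, 27, 50, 103]
  RvuX (TGAGTACA, off=8): starts [10, 107, 117, 126] → cuts [18, 115, 125, 134]

All cut coordinates (distinct, sorted): [7, 18, 27, 50, 59, 68, 73, 83, 89, 95, 103, 115, 125, 134, 136]

Fragments:
  [0,7): 7 bp
  [7,18): 11 bp
  [18,27): 9 bp
  [27,50): 23 bp
  [50,59): 9 bp
  [59,68): 9 bp
  [68,73): 5 bp
  [73,83): 10 bp
  [83,89): 6 bp
  [89,95): 6 bp
  [95,103): 8 bp
  [103,115): 12 bp
  [115,125): 10 bp
  [125,134): 9 bp
  [134,136): 2 bp
  [136,142): 6 bp

[2,5,6,6,6,7,8,9,9,9,9,10,10,11,12,23]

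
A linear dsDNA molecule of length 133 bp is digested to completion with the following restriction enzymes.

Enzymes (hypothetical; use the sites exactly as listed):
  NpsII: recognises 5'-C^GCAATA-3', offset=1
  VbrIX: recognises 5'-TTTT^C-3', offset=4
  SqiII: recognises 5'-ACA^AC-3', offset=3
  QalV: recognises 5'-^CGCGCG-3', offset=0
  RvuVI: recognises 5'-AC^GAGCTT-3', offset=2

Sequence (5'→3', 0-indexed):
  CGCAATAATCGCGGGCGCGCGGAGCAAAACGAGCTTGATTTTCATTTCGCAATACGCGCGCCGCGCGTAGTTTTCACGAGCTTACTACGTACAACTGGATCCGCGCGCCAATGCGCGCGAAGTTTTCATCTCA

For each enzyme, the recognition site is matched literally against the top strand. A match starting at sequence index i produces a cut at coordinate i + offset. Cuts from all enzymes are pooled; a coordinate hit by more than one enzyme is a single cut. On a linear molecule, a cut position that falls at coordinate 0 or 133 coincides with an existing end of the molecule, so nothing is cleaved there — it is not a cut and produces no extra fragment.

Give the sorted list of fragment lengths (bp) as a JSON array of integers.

[1,3,6,6,7,7,8,12,12,13,13,14,15,16]

Scan for sites:
  NpsII (CGCAATA, off=1): starts [0, 47] → cuts [1, 48]
  VbrIX (TTTTC, off=4): starts [38, 70, 122] → cuts [42, 74, 126]
  SqiII (ACAAC, off=3): starts [90] → cuts [93]
  QalV (CGCGCG, off=0): starts [15, 54, 61, 101, 113] → cuts [15, 54, 61, 101, 113]
  RvuVI (ACGAGCTT, off=2): starts [28, 75] → cuts [30, 77]

All cut coordinates (distinct, sorted): [1, 15, 30, 42, 48, 54, 61, 74, 77, 93, 101, 113, 126]

Fragments:
  [0,1): 1 bp
  [1,15): 14 bp
  [15,30): 15 bp
  [30,42): 12 bp
  [42,48): 6 bp
  [48,54): 6 bp
  [54,61): 7 bp
  [61,74): 13 bp
  [74,77): 3 bp
  [77,93): 16 bp
  [93,101): 8 bp
  [101,113): 12 bp
  [113,126): 13 bp
  [126,133): 7 bp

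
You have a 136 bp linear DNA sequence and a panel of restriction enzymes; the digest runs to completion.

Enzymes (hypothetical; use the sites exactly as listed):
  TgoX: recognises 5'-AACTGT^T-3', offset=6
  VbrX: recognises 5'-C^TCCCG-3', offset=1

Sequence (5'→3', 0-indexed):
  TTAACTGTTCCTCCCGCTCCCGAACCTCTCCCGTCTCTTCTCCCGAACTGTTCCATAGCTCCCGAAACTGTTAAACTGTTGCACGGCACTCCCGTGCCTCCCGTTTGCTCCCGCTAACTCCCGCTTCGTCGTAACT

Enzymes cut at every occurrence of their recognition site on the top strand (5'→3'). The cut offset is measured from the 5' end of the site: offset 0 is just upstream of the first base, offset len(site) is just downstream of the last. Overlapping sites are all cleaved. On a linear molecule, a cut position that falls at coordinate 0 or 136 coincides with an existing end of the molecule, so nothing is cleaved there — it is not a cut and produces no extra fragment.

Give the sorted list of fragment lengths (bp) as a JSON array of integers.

Scan for sites:
  TgoX (AACTGTT, off=6): starts [2, 45, 65, 73] → cuts [8, 51, 71, 79]
  VbrX (CTCCCG, off=1): starts [10, 16, 27, 39, 58, 88, 97, 107, 117] → cuts [11, 17, 28, 40, 59, 89, 98, 108, 118]

Pooled cuts: [8, 11, 17, 28, 40, 51, 59, 71, 79, 89, 98, 108, 118]

Fragments:
  [0,8): 8 bp
  [8,11): 3 bp
  [11,17): 6 bp
  [17,28): 11 bp
  [28,40): 12 bp
  [40,51): 11 bp
  [51,59): 8 bp
  [59,71): 12 bp
  [71,79): 8 bp
  [79,89): 10 bp
  [89,98): 9 bp
  [98,108): 10 bp
  [108,118): 10 bp
  [118,136): 18 bp

[3,6,8,8,8,9,10,10,10,11,11,12,12,18]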